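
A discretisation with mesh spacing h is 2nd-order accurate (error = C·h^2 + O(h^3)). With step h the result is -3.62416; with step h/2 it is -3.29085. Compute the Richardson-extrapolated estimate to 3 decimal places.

-3.180

The leading error scales as h^2; refining by a factor of 2 reduces it by 2^2 = 4.
Extrapolated value = (4·A(h/2) − A(h)) / (4 − 1)
= (4·(-3.29085) − (-3.62416)) / 3
= -9.53924 / 3 = -3.17975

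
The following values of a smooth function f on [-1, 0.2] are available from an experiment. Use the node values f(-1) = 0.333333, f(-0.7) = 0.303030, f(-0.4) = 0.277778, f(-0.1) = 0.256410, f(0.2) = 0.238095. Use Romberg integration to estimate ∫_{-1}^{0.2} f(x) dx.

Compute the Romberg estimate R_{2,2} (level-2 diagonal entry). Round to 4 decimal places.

0.3365

R_{0,0} (trapezoid, 1 panel, h=1.2000): 0.342857
R_{1,0} (trapezoid, 2 panels, h=0.6000): 0.338095
R_{2,0} (trapezoid, 4 panels, h=0.3000): 0.336880
R_{1,1} = 0.338095 + (0.338095 − 0.342857)/3 = 0.336508
R_{2,1} = 0.336880 + (0.336880 − 0.338095)/3 = 0.336475
R_{2,2} = 0.336475 + (0.336475 − 0.336508)/15 = 0.336473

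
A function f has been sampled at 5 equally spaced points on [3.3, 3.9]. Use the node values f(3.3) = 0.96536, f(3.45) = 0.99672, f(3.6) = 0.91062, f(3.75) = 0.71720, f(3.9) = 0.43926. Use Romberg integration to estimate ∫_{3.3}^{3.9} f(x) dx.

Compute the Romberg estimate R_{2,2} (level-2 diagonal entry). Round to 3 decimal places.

0.504

R_{0,0} (trapezoid, 1 panel, h=0.6000): 0.42139
R_{1,0} (trapezoid, 2 panels, h=0.3000): 0.48388
R_{2,0} (trapezoid, 4 panels, h=0.1500): 0.49903
R_{1,1} = 0.48388 + (0.48388 − 0.42139)/3 = 0.50471
R_{2,1} = 0.49903 + (0.49903 − 0.48388)/3 = 0.50408
R_{2,2} = 0.50408 + (0.50408 − 0.50471)/15 = 0.50404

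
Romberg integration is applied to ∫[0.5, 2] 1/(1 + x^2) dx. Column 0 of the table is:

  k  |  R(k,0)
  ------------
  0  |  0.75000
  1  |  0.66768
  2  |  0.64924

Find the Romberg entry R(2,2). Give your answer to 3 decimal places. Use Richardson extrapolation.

R(1,1) = 0.66768 + (0.66768 − 0.75000)/3 = 0.64024
R(2,1) = (4·0.64924 − 0.66768) / 3 = 0.64309
R(2,2) = 0.64309 + (0.64309 − 0.64024)/15 = 0.64328

0.643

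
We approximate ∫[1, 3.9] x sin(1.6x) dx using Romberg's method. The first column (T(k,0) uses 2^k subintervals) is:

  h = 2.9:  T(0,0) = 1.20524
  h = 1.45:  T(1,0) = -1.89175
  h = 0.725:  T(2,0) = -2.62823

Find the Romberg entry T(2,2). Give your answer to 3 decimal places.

-2.870

T(1,1) = -1.89175 + (-1.89175 − 1.20524)/3 = -2.92408
T(2,1) = -2.62823 + (-2.62823 − (-1.89175))/3 = -2.87372
T(2,2) = -2.87372 + (-2.87372 − (-2.92408))/15 = -2.87036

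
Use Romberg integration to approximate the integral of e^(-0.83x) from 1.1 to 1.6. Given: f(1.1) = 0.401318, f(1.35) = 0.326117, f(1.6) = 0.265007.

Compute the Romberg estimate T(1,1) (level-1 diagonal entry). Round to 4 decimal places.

0.1642

T(0,0) (trapezoid, 1 panel, h=0.5000): 0.166581
T(1,0) (trapezoid, 2 panels, h=0.2500): 0.164820
T(1,1) = 0.164820 + (0.164820 − 0.166581)/3 = 0.164233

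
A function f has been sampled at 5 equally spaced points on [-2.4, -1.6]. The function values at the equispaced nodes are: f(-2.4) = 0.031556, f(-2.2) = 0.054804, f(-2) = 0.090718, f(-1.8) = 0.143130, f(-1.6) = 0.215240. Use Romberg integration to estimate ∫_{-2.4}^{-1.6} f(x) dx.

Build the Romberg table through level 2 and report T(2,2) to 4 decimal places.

T(0,0) (trapezoid, 1 panel, h=0.8000): 0.098718
T(1,0) (trapezoid, 2 panels, h=0.4000): 0.085646
T(2,0) (trapezoid, 4 panels, h=0.2000): 0.082410
T(1,1) = 0.085646 + (0.085646 − 0.098718)/3 = 0.081289
T(2,1) = 0.082410 + (0.082410 − 0.085646)/3 = 0.081331
T(2,2) = 0.081331 + (0.081331 − 0.081289)/15 = 0.081334

0.0813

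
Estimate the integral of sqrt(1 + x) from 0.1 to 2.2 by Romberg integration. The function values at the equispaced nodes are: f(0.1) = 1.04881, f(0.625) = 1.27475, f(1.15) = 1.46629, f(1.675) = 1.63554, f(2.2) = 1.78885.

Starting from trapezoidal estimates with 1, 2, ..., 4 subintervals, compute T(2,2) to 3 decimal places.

3.047

T(0,0) (trapezoid, 1 panel, h=2.1000): 2.97954
T(1,0) (trapezoid, 2 panels, h=1.0500): 3.02938
T(2,0) (trapezoid, 4 panels, h=0.5250): 3.04259
T(1,1) = 3.02938 + (3.02938 − 2.97954)/3 = 3.04599
T(2,1) = 3.04259 + (3.04259 − 3.02938)/3 = 3.04699
T(2,2) = 3.04699 + (3.04699 − 3.04599)/15 = 3.04706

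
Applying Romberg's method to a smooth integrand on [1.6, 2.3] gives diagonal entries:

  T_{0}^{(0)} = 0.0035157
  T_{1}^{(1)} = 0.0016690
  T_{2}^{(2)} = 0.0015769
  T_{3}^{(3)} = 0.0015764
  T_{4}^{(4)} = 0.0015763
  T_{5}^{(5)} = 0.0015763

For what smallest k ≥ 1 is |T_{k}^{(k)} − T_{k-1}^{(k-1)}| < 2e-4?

|T_{1}^{(1)} − T_{0}^{(0)}| = 0.0018467 ≥ 2e-4
|T_{2}^{(2)} − T_{1}^{(1)}| = 0.0000921 < 2e-4

k = 2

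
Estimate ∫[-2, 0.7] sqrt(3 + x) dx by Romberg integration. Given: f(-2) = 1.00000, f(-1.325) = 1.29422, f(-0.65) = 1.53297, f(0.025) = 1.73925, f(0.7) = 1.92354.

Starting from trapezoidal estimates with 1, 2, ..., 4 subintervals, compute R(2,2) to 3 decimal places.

R(0,0) (trapezoid, 1 panel, h=2.7000): 3.94678
R(1,0) (trapezoid, 2 panels, h=1.3500): 4.04290
R(2,0) (trapezoid, 4 panels, h=0.6750): 4.06904
R(1,1) = 4.04290 + (4.04290 − 3.94678)/3 = 4.07494
R(2,1) = 4.06904 + (4.06904 − 4.04290)/3 = 4.07775
R(2,2) = 4.07775 + (4.07775 − 4.07494)/15 = 4.07794

4.078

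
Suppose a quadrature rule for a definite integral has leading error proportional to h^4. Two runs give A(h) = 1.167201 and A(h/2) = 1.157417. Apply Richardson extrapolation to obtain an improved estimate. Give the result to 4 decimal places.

Extrapolated value = (16·A(h/2) − A(h)) / (16 − 1)
= (16·1.157417 − 1.167201) / 15
= 17.351471 / 15 = 1.156765

1.1568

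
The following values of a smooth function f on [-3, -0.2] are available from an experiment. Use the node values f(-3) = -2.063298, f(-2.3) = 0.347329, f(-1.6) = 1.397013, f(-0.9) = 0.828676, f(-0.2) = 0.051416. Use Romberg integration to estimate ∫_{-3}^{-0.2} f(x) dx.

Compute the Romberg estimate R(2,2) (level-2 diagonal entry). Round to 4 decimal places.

1.2542

R(0,0) (trapezoid, 1 panel, h=2.8000): -2.816635
R(1,0) (trapezoid, 2 panels, h=1.4000): 0.547501
R(2,0) (trapezoid, 4 panels, h=0.7000): 1.096954
R(1,1) = 0.547501 + (0.547501 − (-2.816635))/3 = 1.668880
R(2,1) = 1.096954 + (1.096954 − 0.547501)/3 = 1.280105
R(2,2) = 1.280105 + (1.280105 − 1.668880)/15 = 1.254187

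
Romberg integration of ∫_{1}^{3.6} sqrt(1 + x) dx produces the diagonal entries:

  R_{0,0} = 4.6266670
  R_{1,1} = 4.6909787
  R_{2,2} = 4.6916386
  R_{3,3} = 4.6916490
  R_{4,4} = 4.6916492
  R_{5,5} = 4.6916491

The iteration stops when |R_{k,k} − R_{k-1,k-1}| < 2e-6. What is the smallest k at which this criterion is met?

k = 4

|R_{1,1} − R_{0,0}| = 0.0643117 ≥ 2e-6
|R_{2,2} − R_{1,1}| = 0.0006599 ≥ 2e-6
|R_{3,3} − R_{2,2}| = 0.0000104 ≥ 2e-6
|R_{4,4} − R_{3,3}| = 0.0000002 < 2e-6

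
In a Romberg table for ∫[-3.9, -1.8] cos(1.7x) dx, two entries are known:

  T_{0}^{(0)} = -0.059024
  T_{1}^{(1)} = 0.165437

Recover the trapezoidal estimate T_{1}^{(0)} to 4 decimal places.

0.1093

From T_{1}^{(1)} = (4·T_{1}^{(0)} − T_{0}^{(0)})/3, solve for T_{1}^{(0)}:
4·T_{1}^{(0)} = 3·0.165437 + (-0.059024) = 0.437287
T_{1}^{(0)} = 0.109322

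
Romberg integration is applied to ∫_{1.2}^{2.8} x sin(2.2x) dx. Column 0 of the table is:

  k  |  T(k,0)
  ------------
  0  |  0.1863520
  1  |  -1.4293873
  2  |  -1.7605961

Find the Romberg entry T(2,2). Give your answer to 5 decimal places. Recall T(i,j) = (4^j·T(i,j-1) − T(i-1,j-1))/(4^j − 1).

Richardson extrapolation on the trapezoidal column (denominator 4−1=3):
T(1,1) = (4·(-1.4293873) − 0.1863520) / 3 = -1.9679671
T(2,1) = (4·(-1.7605961) − (-1.4293873)) / 3 = -1.8709990
T(2,2) = -1.8709990 + (-1.8709990 − (-1.9679671))/15 = -1.8645345

-1.86453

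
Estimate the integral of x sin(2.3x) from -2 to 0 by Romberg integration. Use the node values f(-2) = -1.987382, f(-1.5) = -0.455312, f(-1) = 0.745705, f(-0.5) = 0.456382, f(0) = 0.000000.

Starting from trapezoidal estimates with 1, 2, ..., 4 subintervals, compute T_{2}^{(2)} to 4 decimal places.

-0.1095

T_{0}^{(0)} (trapezoid, 1 panel, h=2.0000): -1.987382
T_{1}^{(0)} (trapezoid, 2 panels, h=1.0000): -0.247986
T_{2}^{(0)} (trapezoid, 4 panels, h=0.5000): -0.123458
T_{1}^{(1)} = -0.247986 + (-0.247986 − (-1.987382))/3 = 0.331813
T_{2}^{(1)} = -0.123458 + (-0.123458 − (-0.247986))/3 = -0.081949
T_{2}^{(2)} = -0.081949 + (-0.081949 − 0.331813)/15 = -0.109533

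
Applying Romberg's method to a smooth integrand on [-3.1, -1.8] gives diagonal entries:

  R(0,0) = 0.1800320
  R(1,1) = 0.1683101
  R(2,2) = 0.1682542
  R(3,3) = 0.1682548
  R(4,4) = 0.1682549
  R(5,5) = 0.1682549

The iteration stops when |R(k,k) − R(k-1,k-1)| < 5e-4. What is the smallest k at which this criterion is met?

|R(1,1) − R(0,0)| = 0.0117219 ≥ 5e-4
|R(2,2) − R(1,1)| = 0.0000559 < 5e-4

k = 2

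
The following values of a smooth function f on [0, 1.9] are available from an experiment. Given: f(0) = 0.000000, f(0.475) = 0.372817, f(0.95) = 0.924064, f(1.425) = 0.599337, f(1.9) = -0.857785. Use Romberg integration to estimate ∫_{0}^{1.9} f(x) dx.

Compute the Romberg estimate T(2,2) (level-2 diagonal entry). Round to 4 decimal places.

0.7641

T(0,0) (trapezoid, 1 panel, h=1.9000): -0.814896
T(1,0) (trapezoid, 2 panels, h=0.9500): 0.470413
T(2,0) (trapezoid, 4 panels, h=0.4750): 0.696980
T(1,1) = 0.470413 + (0.470413 − (-0.814896))/3 = 0.898849
T(2,1) = 0.696980 + (0.696980 − 0.470413)/3 = 0.772502
T(2,2) = 0.772502 + (0.772502 − 0.898849)/15 = 0.764079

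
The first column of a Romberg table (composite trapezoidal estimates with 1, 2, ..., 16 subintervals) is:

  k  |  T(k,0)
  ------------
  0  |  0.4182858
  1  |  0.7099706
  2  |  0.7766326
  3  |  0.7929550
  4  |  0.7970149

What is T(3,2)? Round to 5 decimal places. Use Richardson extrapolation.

0.79837

T(2,1) = (4·0.7766326 − 0.7099706) / 3 = 0.7988533
T(3,1) = (4·0.7929550 − 0.7766326) / 3 = 0.7983958
T(3,2) = 0.7983958 + (0.7983958 − 0.7988533)/15 = 0.7983653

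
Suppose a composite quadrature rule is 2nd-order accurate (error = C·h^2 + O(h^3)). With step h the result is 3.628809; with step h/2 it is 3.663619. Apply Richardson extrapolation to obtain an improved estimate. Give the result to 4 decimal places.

The leading error scales as h^2; refining by a factor of 2 reduces it by 2^2 = 4.
Extrapolated value = (4·A(h/2) − A(h)) / (4 − 1)
= (4·3.663619 − 3.628809) / 3
= 11.025667 / 3 = 3.675222

3.6752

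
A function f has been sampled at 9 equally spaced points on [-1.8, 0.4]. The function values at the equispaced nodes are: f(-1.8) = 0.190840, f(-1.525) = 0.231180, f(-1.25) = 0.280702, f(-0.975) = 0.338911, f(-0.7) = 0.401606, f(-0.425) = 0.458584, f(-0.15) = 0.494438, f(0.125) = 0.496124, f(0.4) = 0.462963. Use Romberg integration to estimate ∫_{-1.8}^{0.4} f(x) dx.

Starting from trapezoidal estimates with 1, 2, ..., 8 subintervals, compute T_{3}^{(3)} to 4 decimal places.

0.8347

T_{0}^{(0)} (trapezoid, 1 panel, h=2.2000): 0.719183
T_{1}^{(0)} (trapezoid, 2 panels, h=1.1000): 0.801358
T_{2}^{(0)} (trapezoid, 4 panels, h=0.5500): 0.827006
T_{3}^{(0)} (trapezoid, 8 panels, h=0.2750): 0.832823
T_{1}^{(1)} = 0.801358 + (0.801358 − 0.719183)/3 = 0.828750
T_{2}^{(1)} = 0.827006 + (0.827006 − 0.801358)/3 = 0.835555
T_{3}^{(1)} = 0.832823 + (0.832823 − 0.827006)/3 = 0.834762
T_{2}^{(2)} = 0.835555 + (0.835555 − 0.828750)/15 = 0.836009
T_{3}^{(2)} = 0.834762 + (0.834762 − 0.835555)/15 = 0.834709
T_{3}^{(3)} = 0.834709 + (0.834709 − 0.836009)/63 = 0.834688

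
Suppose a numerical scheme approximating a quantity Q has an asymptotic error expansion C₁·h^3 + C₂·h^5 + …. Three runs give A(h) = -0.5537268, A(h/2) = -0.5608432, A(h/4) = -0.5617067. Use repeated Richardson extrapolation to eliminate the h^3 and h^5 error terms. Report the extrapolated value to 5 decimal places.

-0.56183

First eliminate the h^3 term (factor 2^3 = 8):
  B₁ = (8·(-0.5608432) − (-0.5537268))/7 = -0.5618598
  B₂ = (8·(-0.5617067) − (-0.5608432))/7 = -0.5618301
Then eliminate the h^5 term (factor 2^5 = 32):
  (32·(-0.5618301) − (-0.5618598))/31 = -0.5618291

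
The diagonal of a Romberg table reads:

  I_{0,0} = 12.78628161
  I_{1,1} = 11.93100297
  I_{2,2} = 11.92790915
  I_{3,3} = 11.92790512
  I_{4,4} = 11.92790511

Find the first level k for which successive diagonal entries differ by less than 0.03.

|I_{1,1} − I_{0,0}| = 0.85527864 ≥ 0.03
|I_{2,2} − I_{1,1}| = 0.00309382 < 0.03

k = 2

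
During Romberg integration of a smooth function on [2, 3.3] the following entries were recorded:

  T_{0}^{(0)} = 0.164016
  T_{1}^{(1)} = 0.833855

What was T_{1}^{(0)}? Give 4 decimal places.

0.6664

From T_{1}^{(1)} = (4·T_{1}^{(0)} − T_{0}^{(0)})/3, solve for T_{1}^{(0)}:
4·T_{1}^{(0)} = 3·0.833855 + 0.164016 = 2.665581
T_{1}^{(0)} = 0.666395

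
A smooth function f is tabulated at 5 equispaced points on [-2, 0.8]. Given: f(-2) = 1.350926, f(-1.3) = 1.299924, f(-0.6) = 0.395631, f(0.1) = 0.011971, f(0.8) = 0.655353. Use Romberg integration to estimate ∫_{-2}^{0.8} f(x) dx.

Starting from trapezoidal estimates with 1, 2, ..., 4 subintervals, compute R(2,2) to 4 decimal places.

1.8907

R(0,0) (trapezoid, 1 panel, h=2.8000): 2.808791
R(1,0) (trapezoid, 2 panels, h=1.4000): 1.958279
R(2,0) (trapezoid, 4 panels, h=0.7000): 1.897466
R(1,1) = 1.958279 + (1.958279 − 2.808791)/3 = 1.674775
R(2,1) = 1.897466 + (1.897466 − 1.958279)/3 = 1.877195
R(2,2) = 1.877195 + (1.877195 − 1.674775)/15 = 1.890690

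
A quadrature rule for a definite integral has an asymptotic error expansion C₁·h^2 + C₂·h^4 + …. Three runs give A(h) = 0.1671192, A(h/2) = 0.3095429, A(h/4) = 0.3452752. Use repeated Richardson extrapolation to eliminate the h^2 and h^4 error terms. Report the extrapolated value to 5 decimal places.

0.35720

First eliminate the h^2 term (factor 2^2 = 4):
  B₁ = (4·0.3095429 − 0.1671192)/3 = 0.3570175
  B₂ = (4·0.3452752 − 0.3095429)/3 = 0.3571860
Then eliminate the h^4 term (factor 2^4 = 16):
  (16·0.3571860 − 0.3570175)/15 = 0.3571972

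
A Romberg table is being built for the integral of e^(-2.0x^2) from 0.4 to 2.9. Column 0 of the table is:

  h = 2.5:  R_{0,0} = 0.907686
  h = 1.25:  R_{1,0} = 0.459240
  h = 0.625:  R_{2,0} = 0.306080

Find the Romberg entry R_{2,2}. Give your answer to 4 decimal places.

0.2514

R_{1,1} = (4·0.459240 − 0.907686) / 3 = 0.309758
R_{2,1} = (4·0.306080 − 0.459240) / 3 = 0.255027
R_{2,2} = 0.255027 + (0.255027 − 0.309758)/15 = 0.251378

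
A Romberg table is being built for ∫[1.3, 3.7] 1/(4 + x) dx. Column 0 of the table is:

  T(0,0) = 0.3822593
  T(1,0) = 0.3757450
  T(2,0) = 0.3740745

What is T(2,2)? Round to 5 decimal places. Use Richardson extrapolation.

0.37351

Richardson extrapolation on the trapezoidal column (denominator 4−1=3):
T(1,1) = 0.3757450 + (0.3757450 − 0.3822593)/3 = 0.3735736
T(2,1) = (4·0.3740745 − 0.3757450) / 3 = 0.3735177
T(2,2) = 0.3735177 + (0.3735177 − 0.3735736)/15 = 0.3735140
(Column j=1 coincides with Simpson's rule on the same nodes.)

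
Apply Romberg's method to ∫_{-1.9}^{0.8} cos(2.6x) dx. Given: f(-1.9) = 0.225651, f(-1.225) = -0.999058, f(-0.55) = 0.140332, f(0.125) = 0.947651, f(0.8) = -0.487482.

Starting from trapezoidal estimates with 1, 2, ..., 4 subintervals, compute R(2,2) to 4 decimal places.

R(0,0) (trapezoid, 1 panel, h=2.7000): -0.353472
R(1,0) (trapezoid, 2 panels, h=1.3500): 0.012712
R(2,0) (trapezoid, 4 panels, h=0.6750): -0.028344
R(1,1) = 0.012712 + (0.012712 − (-0.353472))/3 = 0.134773
R(2,1) = -0.028344 + (-0.028344 − 0.012712)/3 = -0.042029
R(2,2) = -0.042029 + (-0.042029 − 0.134773)/15 = -0.053816

-0.0538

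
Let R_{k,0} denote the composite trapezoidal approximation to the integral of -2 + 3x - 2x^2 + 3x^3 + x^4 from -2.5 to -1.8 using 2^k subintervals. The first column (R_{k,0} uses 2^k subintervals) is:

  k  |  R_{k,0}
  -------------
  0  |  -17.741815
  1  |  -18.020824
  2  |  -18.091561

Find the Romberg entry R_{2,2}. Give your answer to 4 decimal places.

-18.1152

Richardson extrapolation on the trapezoidal column (denominator 4−1=3):
R_{1,1} = (4·(-18.020824) − (-17.741815)) / 3 = -18.113827
R_{2,1} = (4·(-18.091561) − (-18.020824)) / 3 = -18.115140
R_{2,2} = -18.115140 + (-18.115140 − (-18.113827))/15 = -18.115228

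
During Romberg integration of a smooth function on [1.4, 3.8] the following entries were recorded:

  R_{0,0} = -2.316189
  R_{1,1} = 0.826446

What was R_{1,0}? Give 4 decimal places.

From R_{1,1} = (4·R_{1,0} − R_{0,0})/3, solve for R_{1,0}:
4·R_{1,0} = 3·0.826446 + (-2.316189) = 0.163149
R_{1,0} = 0.040787

0.0408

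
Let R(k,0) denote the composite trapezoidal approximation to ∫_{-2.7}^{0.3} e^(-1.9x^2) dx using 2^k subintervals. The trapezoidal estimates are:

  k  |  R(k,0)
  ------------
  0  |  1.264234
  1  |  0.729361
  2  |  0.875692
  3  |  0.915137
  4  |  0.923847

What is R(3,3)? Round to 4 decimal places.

Richardson extrapolation on the trapezoidal column (denominator 4−1=3):
R(1,1) = 0.729361 + (0.729361 − 1.264234)/3 = 0.551070
R(2,1) = (4·0.875692 − 0.729361) / 3 = 0.924469
R(3,1) = (4·0.915137 − 0.875692) / 3 = 0.928285
R(2,2) = (16·0.924469 − 0.551070) / 15 = 0.949362
R(3,2) = (16·0.928285 − 0.924469) / 15 = 0.928539
R(3,3) = 0.928539 + (0.928539 − 0.949362)/63 = 0.928208

0.9282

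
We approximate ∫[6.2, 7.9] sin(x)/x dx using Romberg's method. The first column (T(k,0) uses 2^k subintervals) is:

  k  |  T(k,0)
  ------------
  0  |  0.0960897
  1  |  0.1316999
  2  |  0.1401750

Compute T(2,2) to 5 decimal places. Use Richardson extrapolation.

T(1,1) = 0.1316999 + (0.1316999 − 0.0960897)/3 = 0.1435700
T(2,1) = (4·0.1401750 − 0.1316999) / 3 = 0.1430000
T(2,2) = 0.1430000 + (0.1430000 − 0.1435700)/15 = 0.1429620
(Column j=1 coincides with Simpson's rule on the same nodes.)

0.14296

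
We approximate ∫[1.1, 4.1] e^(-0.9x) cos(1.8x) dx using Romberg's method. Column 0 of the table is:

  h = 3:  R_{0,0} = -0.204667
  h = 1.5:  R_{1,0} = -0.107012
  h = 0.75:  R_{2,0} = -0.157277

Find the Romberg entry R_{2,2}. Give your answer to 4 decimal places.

-0.1807

R_{1,1} = (4·(-0.107012) − (-0.204667)) / 3 = -0.074460
R_{2,1} = -0.157277 + (-0.157277 − (-0.107012))/3 = -0.174032
R_{2,2} = (16·(-0.174032) − (-0.074460)) / 15 = -0.180670
(Column j=1 coincides with Simpson's rule on the same nodes.)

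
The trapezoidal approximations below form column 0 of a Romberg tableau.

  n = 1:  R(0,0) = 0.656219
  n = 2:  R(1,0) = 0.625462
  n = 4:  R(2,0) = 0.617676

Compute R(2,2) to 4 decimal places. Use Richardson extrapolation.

R(1,1) = 0.625462 + (0.625462 − 0.656219)/3 = 0.615210
R(2,1) = 0.617676 + (0.617676 − 0.625462)/3 = 0.615081
R(2,2) = 0.615081 + (0.615081 − 0.615210)/15 = 0.615072

0.6151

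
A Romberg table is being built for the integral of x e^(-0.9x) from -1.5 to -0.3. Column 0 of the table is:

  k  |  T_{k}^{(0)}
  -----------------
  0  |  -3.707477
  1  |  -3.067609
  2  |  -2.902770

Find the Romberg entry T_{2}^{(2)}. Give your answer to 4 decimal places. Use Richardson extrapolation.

-2.8474

Richardson extrapolation on the trapezoidal column (denominator 4−1=3):
T_{1}^{(1)} = (4·(-3.067609) − (-3.707477)) / 3 = -2.854320
T_{2}^{(1)} = -2.902770 + (-2.902770 − (-3.067609))/3 = -2.847824
T_{2}^{(2)} = -2.847824 + (-2.847824 − (-2.854320))/15 = -2.847391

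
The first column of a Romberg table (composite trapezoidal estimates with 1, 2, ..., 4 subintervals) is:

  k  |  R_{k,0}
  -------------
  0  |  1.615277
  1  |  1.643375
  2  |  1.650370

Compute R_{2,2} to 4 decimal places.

Richardson extrapolation on the trapezoidal column (denominator 4−1=3):
R_{1,1} = (4·1.643375 − 1.615277) / 3 = 1.652741
R_{2,1} = 1.650370 + (1.650370 − 1.643375)/3 = 1.652702
R_{2,2} = 1.652702 + (1.652702 − 1.652741)/15 = 1.652699

1.6527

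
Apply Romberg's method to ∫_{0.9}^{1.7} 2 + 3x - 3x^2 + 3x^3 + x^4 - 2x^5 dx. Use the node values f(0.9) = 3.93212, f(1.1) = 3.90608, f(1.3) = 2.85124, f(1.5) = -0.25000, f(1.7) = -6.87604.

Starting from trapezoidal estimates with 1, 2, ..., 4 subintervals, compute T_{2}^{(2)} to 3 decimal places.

T_{0}^{(0)} (trapezoid, 1 panel, h=0.8000): -1.17757
T_{1}^{(0)} (trapezoid, 2 panels, h=0.4000): 0.55171
T_{2}^{(0)} (trapezoid, 4 panels, h=0.2000): 1.00707
T_{1}^{(1)} = 0.55171 + (0.55171 − (-1.17757))/3 = 1.12814
T_{2}^{(1)} = 1.00707 + (1.00707 − 0.55171)/3 = 1.15886
T_{2}^{(2)} = 1.15886 + (1.15886 − 1.12814)/15 = 1.16091

1.161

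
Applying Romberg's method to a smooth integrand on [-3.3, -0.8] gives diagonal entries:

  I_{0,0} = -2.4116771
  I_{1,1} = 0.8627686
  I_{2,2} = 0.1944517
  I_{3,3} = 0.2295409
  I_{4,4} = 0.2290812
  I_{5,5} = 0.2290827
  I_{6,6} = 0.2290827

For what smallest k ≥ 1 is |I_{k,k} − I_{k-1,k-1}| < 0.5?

k = 3

|I_{1,1} − I_{0,0}| = 3.2744457 ≥ 0.5
|I_{2,2} − I_{1,1}| = 0.6683169 ≥ 0.5
|I_{3,3} − I_{2,2}| = 0.0350892 < 0.5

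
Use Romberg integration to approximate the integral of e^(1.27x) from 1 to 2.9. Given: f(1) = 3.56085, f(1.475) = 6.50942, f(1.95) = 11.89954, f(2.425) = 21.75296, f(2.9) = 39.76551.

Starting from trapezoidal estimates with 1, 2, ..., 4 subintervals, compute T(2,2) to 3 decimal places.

T(0,0) (trapezoid, 1 panel, h=1.9000): 41.16004
T(1,0) (trapezoid, 2 panels, h=0.9500): 31.88458
T(2,0) (trapezoid, 4 panels, h=0.4750): 29.36692
T(1,1) = 31.88458 + (31.88458 − 41.16004)/3 = 28.79276
T(2,1) = 29.36692 + (29.36692 − 31.88458)/3 = 28.52770
T(2,2) = 28.52770 + (28.52770 − 28.79276)/15 = 28.51003

28.510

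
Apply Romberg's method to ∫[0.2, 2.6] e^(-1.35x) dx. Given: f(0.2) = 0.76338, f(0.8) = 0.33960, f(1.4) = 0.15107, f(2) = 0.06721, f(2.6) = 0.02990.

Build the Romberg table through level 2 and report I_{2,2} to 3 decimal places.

I_{0,0} (trapezoid, 1 panel, h=2.4000): 0.95194
I_{1,0} (trapezoid, 2 panels, h=1.2000): 0.65725
I_{2,0} (trapezoid, 4 panels, h=0.6000): 0.57271
I_{1,1} = 0.65725 + (0.65725 − 0.95194)/3 = 0.55902
I_{2,1} = 0.57271 + (0.57271 − 0.65725)/3 = 0.54453
I_{2,2} = 0.54453 + (0.54453 − 0.55902)/15 = 0.54356

0.544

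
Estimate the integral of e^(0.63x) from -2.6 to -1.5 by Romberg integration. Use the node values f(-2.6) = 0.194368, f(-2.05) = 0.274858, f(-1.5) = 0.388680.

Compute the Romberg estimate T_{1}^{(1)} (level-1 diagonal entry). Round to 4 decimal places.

0.3085

T_{0}^{(0)} (trapezoid, 1 panel, h=1.1000): 0.320676
T_{1}^{(0)} (trapezoid, 2 panels, h=0.5500): 0.311510
T_{1}^{(1)} = 0.311510 + (0.311510 − 0.320676)/3 = 0.308455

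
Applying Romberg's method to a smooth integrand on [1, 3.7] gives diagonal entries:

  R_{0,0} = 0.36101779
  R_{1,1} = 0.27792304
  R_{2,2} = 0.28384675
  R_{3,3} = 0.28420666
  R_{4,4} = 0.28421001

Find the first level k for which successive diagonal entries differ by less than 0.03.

|R_{1,1} − R_{0,0}| = 0.08309475 ≥ 0.03
|R_{2,2} − R_{1,1}| = 0.00592371 < 0.03

k = 2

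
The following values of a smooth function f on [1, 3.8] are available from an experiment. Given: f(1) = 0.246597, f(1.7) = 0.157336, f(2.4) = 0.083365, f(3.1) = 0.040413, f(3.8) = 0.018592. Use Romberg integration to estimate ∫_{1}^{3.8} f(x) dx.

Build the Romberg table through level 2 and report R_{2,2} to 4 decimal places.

R_{0,0} (trapezoid, 1 panel, h=2.8000): 0.371265
R_{1,0} (trapezoid, 2 panels, h=1.4000): 0.302343
R_{2,0} (trapezoid, 4 panels, h=0.7000): 0.289596
R_{1,1} = 0.302343 + (0.302343 − 0.371265)/3 = 0.279369
R_{2,1} = 0.289596 + (0.289596 − 0.302343)/3 = 0.285347
R_{2,2} = 0.285347 + (0.285347 − 0.279369)/15 = 0.285746

0.2857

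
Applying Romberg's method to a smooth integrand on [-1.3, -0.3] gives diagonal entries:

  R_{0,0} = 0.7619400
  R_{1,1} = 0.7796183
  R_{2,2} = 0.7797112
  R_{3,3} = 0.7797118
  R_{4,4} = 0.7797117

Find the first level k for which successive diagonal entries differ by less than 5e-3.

k = 2

|R_{1,1} − R_{0,0}| = 0.0176783 ≥ 5e-3
|R_{2,2} − R_{1,1}| = 0.0000929 < 5e-3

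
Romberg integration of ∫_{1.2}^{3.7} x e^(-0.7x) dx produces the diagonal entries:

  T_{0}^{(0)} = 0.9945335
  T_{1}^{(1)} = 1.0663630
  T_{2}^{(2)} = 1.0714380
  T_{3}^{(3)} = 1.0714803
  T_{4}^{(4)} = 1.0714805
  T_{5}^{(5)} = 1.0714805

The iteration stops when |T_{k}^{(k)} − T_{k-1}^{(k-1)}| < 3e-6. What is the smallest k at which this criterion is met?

k = 4

|T_{1}^{(1)} − T_{0}^{(0)}| = 0.0718295 ≥ 3e-6
|T_{2}^{(2)} − T_{1}^{(1)}| = 0.0050750 ≥ 3e-6
|T_{3}^{(3)} − T_{2}^{(2)}| = 0.0000423 ≥ 3e-6
|T_{4}^{(4)} − T_{3}^{(3)}| = 0.0000002 < 3e-6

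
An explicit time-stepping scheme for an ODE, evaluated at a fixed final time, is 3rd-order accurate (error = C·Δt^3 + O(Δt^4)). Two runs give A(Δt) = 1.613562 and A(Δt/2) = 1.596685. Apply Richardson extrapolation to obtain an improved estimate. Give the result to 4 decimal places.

1.5943

The leading error scales as Δt^3; refining by a factor of 2 reduces it by 2^3 = 8.
Extrapolated value = (8·A(Δt/2) − A(Δt)) / (8 − 1)
= (8·1.596685 − 1.613562) / 7
= 11.159918 / 7 = 1.594274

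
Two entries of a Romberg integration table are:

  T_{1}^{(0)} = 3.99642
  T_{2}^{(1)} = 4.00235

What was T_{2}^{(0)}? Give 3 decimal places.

From T_{2}^{(1)} = (4·T_{2}^{(0)} − T_{1}^{(0)})/3, solve for T_{2}^{(0)}:
4·T_{2}^{(0)} = 3·4.00235 + 3.99642 = 16.00347
T_{2}^{(0)} = 4.00087

4.001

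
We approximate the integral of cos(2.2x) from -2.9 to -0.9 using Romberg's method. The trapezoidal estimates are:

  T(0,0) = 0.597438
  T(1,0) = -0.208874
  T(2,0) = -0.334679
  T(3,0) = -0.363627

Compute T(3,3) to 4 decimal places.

-0.3731

T(1,1) = -0.208874 + (-0.208874 − 0.597438)/3 = -0.477645
T(2,1) = -0.334679 + (-0.334679 − (-0.208874))/3 = -0.376614
T(3,1) = (4·(-0.363627) − (-0.334679)) / 3 = -0.373276
T(2,2) = -0.376614 + (-0.376614 − (-0.477645))/15 = -0.369879
T(3,2) = -0.373276 + (-0.373276 − (-0.376614))/15 = -0.373053
T(3,3) = (64·(-0.373053) − (-0.369879)) / 63 = -0.373103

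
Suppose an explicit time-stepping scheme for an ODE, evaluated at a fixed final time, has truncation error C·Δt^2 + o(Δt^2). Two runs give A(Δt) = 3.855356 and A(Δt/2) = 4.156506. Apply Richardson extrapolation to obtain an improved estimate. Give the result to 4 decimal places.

4.2569

The leading error scales as Δt^2; refining by a factor of 2 reduces it by 2^2 = 4.
Extrapolated value = (4·A(Δt/2) − A(Δt)) / (4 − 1)
= (4·4.156506 − 3.855356) / 3
= 12.770668 / 3 = 4.256889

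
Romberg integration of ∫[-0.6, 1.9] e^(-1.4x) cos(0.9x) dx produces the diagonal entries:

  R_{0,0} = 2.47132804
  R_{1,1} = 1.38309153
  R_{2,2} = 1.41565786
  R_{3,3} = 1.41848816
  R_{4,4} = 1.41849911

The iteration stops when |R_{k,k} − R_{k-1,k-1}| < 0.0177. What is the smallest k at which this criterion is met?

k = 3

|R_{1,1} − R_{0,0}| = 1.08823651 ≥ 0.0177
|R_{2,2} − R_{1,1}| = 0.03256633 ≥ 0.0177
|R_{3,3} − R_{2,2}| = 0.00283030 < 0.0177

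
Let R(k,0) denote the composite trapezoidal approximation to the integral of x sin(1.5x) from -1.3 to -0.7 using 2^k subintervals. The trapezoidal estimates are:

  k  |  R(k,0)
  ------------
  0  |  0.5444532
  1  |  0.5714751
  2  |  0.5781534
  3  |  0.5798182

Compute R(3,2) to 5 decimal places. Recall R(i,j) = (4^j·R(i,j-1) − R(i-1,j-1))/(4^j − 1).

0.58037

R(2,1) = (4·0.5781534 − 0.5714751) / 3 = 0.5803795
R(3,1) = (4·0.5798182 − 0.5781534) / 3 = 0.5803731
R(3,2) = 0.5803731 + (0.5803731 − 0.5803795)/15 = 0.5803727
(Column j=1 coincides with Simpson's rule on the same nodes.)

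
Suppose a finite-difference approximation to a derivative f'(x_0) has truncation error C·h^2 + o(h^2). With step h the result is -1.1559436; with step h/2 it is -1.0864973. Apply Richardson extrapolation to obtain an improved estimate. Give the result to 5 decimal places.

-1.06335

Extrapolated value = (4·A(h/2) − A(h)) / (4 − 1)
= (4·(-1.0864973) − (-1.1559436)) / 3
= -3.1900456 / 3 = -1.0633485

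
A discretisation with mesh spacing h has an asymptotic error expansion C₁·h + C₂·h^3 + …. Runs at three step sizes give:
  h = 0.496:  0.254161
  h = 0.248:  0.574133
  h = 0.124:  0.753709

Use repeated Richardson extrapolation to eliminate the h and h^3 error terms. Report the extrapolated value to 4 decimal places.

0.9389

First eliminate the h term (factor 2^1 = 2):
  B₁ = (2·0.574133 − 0.254161)/1 = 0.894105
  B₂ = (2·0.753709 − 0.574133)/1 = 0.933285
Then eliminate the h^3 term (factor 2^3 = 8):
  (8·0.933285 − 0.894105)/7 = 0.938882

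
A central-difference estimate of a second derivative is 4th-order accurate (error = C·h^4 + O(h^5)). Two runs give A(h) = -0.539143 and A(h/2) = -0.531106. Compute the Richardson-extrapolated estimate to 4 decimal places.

-0.5306

Extrapolated value = (16·A(h/2) − A(h)) / (16 − 1)
= (16·(-0.531106) − (-0.539143)) / 15
= -7.958553 / 15 = -0.530570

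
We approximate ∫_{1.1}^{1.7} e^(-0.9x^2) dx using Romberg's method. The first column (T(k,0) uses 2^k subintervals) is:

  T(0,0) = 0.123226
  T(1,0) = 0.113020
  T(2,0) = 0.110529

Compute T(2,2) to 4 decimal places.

0.1097

Richardson extrapolation on the trapezoidal column (denominator 4−1=3):
T(1,1) = (4·0.113020 − 0.123226) / 3 = 0.109618
T(2,1) = 0.110529 + (0.110529 − 0.113020)/3 = 0.109699
T(2,2) = (16·0.109699 − 0.109618) / 15 = 0.109704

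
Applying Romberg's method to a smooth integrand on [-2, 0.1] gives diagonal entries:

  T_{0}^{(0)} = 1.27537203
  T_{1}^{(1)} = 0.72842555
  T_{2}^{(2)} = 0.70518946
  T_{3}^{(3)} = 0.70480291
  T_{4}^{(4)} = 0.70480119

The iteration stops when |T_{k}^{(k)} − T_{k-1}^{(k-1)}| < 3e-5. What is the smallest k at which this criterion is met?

k = 4

|T_{1}^{(1)} − T_{0}^{(0)}| = 0.54694648 ≥ 3e-5
|T_{2}^{(2)} − T_{1}^{(1)}| = 0.02323609 ≥ 3e-5
|T_{3}^{(3)} − T_{2}^{(2)}| = 0.00038655 ≥ 3e-5
|T_{4}^{(4)} − T_{3}^{(3)}| = 0.00000172 < 3e-5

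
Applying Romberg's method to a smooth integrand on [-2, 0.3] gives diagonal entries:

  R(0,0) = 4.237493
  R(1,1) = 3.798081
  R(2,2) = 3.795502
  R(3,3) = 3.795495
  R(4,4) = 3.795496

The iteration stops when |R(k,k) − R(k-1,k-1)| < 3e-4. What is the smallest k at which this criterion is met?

|R(1,1) − R(0,0)| = 0.439412 ≥ 3e-4
|R(2,2) − R(1,1)| = 0.002579 ≥ 3e-4
|R(3,3) − R(2,2)| = 0.000007 < 3e-4

k = 3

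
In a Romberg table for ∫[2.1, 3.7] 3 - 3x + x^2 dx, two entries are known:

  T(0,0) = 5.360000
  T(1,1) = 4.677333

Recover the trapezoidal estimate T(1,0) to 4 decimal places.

From T(1,1) = (4·T(1,0) − T(0,0))/3, solve for T(1,0):
4·T(1,0) = 3·4.677333 + 5.360000 = 19.391999
T(1,0) = 4.848000

4.8480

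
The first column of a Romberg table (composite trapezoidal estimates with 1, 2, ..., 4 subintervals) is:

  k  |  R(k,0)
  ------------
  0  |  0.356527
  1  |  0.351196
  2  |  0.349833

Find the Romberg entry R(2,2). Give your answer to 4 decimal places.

0.3494

Richardson extrapolation on the trapezoidal column (denominator 4−1=3):
R(1,1) = 0.351196 + (0.351196 − 0.356527)/3 = 0.349419
R(2,1) = (4·0.349833 − 0.351196) / 3 = 0.349379
R(2,2) = (16·0.349379 − 0.349419) / 15 = 0.349376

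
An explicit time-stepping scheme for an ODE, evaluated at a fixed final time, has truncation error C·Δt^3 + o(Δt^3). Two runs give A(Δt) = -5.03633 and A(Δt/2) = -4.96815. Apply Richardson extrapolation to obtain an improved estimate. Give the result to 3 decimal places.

-4.958

The leading error scales as Δt^3; refining by a factor of 2 reduces it by 2^3 = 8.
Extrapolated value = (8·A(Δt/2) − A(Δt)) / (8 − 1)
= (8·(-4.96815) − (-5.03633)) / 7
= -34.70887 / 7 = -4.95841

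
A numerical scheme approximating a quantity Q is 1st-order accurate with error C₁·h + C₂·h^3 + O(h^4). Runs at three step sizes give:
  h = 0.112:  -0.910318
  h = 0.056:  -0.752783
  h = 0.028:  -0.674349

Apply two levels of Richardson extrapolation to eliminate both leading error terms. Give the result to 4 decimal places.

-0.5960

First eliminate the h term (factor 2^1 = 2):
  B₁ = (2·(-0.752783) − (-0.910318))/1 = -0.595248
  B₂ = (2·(-0.674349) − (-0.752783))/1 = -0.595915
Then eliminate the h^3 term (factor 2^3 = 8):
  (8·(-0.595915) − (-0.595248))/7 = -0.596010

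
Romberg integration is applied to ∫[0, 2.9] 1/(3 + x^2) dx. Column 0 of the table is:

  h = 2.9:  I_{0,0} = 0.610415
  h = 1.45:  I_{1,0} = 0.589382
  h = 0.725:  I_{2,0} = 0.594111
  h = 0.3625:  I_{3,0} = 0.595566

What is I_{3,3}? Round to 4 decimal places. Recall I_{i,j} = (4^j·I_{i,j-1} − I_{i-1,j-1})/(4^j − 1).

I_{1,1} = (4·0.589382 − 0.610415) / 3 = 0.582371
I_{2,1} = (4·0.594111 − 0.589382) / 3 = 0.595687
I_{3,1} = 0.595566 + (0.595566 − 0.594111)/3 = 0.596051
I_{2,2} = (16·0.595687 − 0.582371) / 15 = 0.596575
I_{3,2} = 0.596051 + (0.596051 − 0.595687)/15 = 0.596075
I_{3,3} = 0.596075 + (0.596075 − 0.596575)/63 = 0.596067

0.5961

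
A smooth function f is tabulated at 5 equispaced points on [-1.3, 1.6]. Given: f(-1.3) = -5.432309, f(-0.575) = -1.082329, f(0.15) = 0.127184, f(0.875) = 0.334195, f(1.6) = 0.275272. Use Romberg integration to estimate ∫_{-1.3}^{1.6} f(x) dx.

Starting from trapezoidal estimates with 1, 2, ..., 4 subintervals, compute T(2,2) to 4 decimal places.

T(0,0) (trapezoid, 1 panel, h=2.9000): -7.477704
T(1,0) (trapezoid, 2 panels, h=1.4500): -3.554435
T(2,0) (trapezoid, 4 panels, h=0.7250): -2.319615
T(1,1) = -3.554435 + (-3.554435 − (-7.477704))/3 = -2.246679
T(2,1) = -2.319615 + (-2.319615 − (-3.554435))/3 = -1.908008
T(2,2) = -1.908008 + (-1.908008 − (-2.246679))/15 = -1.885430

-1.8854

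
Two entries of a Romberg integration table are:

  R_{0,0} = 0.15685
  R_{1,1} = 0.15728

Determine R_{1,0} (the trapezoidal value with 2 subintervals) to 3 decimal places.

From R_{1,1} = (4·R_{1,0} − R_{0,0})/3, solve for R_{1,0}:
4·R_{1,0} = 3·0.15728 + 0.15685 = 0.62869
R_{1,0} = 0.15717

0.157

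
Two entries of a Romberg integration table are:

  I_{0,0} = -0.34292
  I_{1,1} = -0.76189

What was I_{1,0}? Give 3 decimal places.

From I_{1,1} = (4·I_{1,0} − I_{0,0})/3, solve for I_{1,0}:
4·I_{1,0} = 3·(-0.76189) + (-0.34292) = -2.62859
I_{1,0} = -0.65715

-0.657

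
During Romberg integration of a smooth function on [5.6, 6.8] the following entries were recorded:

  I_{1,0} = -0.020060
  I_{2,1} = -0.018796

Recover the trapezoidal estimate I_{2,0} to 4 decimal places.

-0.0191

From I_{2,1} = (4·I_{2,0} − I_{1,0})/3, solve for I_{2,0}:
4·I_{2,0} = 3·(-0.018796) + (-0.020060) = -0.076448
I_{2,0} = -0.019112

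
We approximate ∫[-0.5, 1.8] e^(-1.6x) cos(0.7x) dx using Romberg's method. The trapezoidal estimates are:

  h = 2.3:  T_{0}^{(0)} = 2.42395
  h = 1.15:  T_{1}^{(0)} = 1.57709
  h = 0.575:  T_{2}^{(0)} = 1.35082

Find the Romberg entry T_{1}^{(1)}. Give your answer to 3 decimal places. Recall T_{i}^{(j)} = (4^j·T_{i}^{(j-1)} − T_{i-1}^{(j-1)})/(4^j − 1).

1.295

T_{1}^{(1)} = 1.57709 + (1.57709 − 2.42395)/3 = 1.29480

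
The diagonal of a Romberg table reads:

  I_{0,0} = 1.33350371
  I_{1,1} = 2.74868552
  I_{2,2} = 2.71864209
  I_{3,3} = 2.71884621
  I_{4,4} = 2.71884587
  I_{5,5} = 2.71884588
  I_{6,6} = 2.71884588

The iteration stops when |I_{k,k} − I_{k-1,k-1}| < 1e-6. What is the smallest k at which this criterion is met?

k = 4

|I_{1,1} − I_{0,0}| = 1.41518181 ≥ 1e-6
|I_{2,2} − I_{1,1}| = 0.03004343 ≥ 1e-6
|I_{3,3} − I_{2,2}| = 0.00020412 ≥ 1e-6
|I_{4,4} − I_{3,3}| = 0.00000034 < 1e-6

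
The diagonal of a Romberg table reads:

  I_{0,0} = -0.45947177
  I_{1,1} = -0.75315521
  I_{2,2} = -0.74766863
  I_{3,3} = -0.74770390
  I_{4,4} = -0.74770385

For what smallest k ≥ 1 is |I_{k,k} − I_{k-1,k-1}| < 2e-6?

k = 4

|I_{1,1} − I_{0,0}| = 0.29368344 ≥ 2e-6
|I_{2,2} − I_{1,1}| = 0.00548658 ≥ 2e-6
|I_{3,3} − I_{2,2}| = 0.00003527 ≥ 2e-6
|I_{4,4} − I_{3,3}| = 0.00000005 < 2e-6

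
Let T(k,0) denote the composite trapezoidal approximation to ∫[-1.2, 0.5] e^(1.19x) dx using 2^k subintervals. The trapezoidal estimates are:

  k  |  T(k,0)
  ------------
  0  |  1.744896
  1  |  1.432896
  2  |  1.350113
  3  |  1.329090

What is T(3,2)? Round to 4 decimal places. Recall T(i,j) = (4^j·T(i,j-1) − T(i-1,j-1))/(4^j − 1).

1.3221

Richardson extrapolation on the trapezoidal column (denominator 4−1=3):
T(2,1) = 1.350113 + (1.350113 − 1.432896)/3 = 1.322519
T(3,1) = (4·1.329090 − 1.350113) / 3 = 1.322082
T(3,2) = (16·1.322082 − 1.322519) / 15 = 1.322053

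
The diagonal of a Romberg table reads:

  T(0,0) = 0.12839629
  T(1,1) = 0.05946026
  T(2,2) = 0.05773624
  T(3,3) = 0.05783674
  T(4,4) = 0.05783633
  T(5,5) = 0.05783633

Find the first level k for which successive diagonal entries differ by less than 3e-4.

|T(1,1) − T(0,0)| = 0.06893603 ≥ 3e-4
|T(2,2) − T(1,1)| = 0.00172402 ≥ 3e-4
|T(3,3) − T(2,2)| = 0.00010050 < 3e-4

k = 3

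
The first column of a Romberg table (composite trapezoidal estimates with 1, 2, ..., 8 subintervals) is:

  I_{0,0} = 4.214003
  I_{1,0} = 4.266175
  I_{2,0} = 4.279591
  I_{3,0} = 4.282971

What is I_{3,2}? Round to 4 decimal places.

Richardson extrapolation on the trapezoidal column (denominator 4−1=3):
I_{2,1} = (4·4.279591 − 4.266175) / 3 = 4.284063
I_{3,1} = 4.282971 + (4.282971 − 4.279591)/3 = 4.284098
I_{3,2} = (16·4.284098 − 4.284063) / 15 = 4.284100

4.2841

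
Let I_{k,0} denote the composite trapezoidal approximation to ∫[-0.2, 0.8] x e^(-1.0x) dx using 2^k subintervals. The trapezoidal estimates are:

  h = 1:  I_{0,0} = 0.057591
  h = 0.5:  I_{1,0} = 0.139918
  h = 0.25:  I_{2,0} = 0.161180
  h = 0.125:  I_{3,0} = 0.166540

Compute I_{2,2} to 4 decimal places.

Richardson extrapolation on the trapezoidal column (denominator 4−1=3):
I_{1,1} = 0.139918 + (0.139918 − 0.057591)/3 = 0.167360
I_{2,1} = 0.161180 + (0.161180 − 0.139918)/3 = 0.168267
I_{2,2} = (16·0.168267 − 0.167360) / 15 = 0.168327

0.1683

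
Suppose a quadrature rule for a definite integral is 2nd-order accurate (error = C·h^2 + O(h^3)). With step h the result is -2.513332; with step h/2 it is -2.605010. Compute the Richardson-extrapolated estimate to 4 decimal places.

-2.6356

The leading error scales as h^2; refining by a factor of 2 reduces it by 2^2 = 4.
Extrapolated value = (4·A(h/2) − A(h)) / (4 − 1)
= (4·(-2.605010) − (-2.513332)) / 3
= -7.906708 / 3 = -2.635569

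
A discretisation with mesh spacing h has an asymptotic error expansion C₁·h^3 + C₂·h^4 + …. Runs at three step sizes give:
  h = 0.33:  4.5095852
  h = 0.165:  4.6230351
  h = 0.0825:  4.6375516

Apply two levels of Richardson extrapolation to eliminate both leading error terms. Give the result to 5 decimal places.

First eliminate the h^3 term (factor 2^3 = 8):
  B₁ = (8·4.6230351 − 4.5095852)/7 = 4.6392422
  B₂ = (8·4.6375516 − 4.6230351)/7 = 4.6396254
Then eliminate the h^4 term (factor 2^4 = 16):
  (16·4.6396254 − 4.6392422)/15 = 4.6396509

4.63965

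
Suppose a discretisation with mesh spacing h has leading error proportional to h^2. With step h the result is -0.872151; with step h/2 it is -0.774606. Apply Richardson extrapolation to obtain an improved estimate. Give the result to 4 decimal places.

-0.7421

The leading error scales as h^2; refining by a factor of 2 reduces it by 2^2 = 4.
Extrapolated value = (4·A(h/2) − A(h)) / (4 − 1)
= (4·(-0.774606) − (-0.872151)) / 3
= -2.226273 / 3 = -0.742091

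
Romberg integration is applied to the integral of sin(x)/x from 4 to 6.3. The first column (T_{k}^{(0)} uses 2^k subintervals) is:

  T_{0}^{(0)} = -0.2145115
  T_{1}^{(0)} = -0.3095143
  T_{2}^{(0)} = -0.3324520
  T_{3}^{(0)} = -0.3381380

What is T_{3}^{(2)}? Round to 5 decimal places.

-0.34003

Richardson extrapolation on the trapezoidal column (denominator 4−1=3):
T_{2}^{(1)} = -0.3324520 + (-0.3324520 − (-0.3095143))/3 = -0.3400979
T_{3}^{(1)} = (4·(-0.3381380) − (-0.3324520)) / 3 = -0.3400333
T_{3}^{(2)} = -0.3400333 + (-0.3400333 − (-0.3400979))/15 = -0.3400290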